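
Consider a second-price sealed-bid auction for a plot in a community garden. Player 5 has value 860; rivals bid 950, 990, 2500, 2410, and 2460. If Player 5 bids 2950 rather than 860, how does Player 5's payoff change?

The highest competing bid is 2500.
Bidding truthfully at 860: the top bid is 2500 (a rival), so Player 5 loses. Payoff = 0.
Bidding 2950: Player 5 has the top bid, wins, and pays the second-highest bid 2500. Payoff = 860 − 2500 = -1640.
Change = -1640 − 0 = -1640.

-1640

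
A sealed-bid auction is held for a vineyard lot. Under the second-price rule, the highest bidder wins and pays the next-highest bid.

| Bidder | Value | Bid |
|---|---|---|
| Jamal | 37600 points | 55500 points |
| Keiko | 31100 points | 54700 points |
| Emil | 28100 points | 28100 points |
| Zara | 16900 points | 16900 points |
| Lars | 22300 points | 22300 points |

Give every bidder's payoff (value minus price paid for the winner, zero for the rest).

Jamal -17100 points, Keiko 0 points, Emil 0 points, Zara 0 points, Lars 0 points.

Ranking the bids: Jamal 55500 points > Keiko 54700 points > Emil 28100 points > Lars 22300 points > Zara 16900 points.
Jamal has the top bid and wins; the price is the second-highest bid, 54700 points.
Jamal's payoff = 37600 points − 54700 points = -17100 points. All other bidders lose, so their payoff is 0.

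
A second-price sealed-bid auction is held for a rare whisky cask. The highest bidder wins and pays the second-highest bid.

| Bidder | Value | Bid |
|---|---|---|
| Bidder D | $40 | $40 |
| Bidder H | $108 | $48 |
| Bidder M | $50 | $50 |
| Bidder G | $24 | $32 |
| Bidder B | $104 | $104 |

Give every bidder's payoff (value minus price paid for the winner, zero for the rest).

Payoffs: Bidder D $0, Bidder H $0, Bidder M $0, Bidder G $0, Bidder B $54.

Sorted high to low: Bidder B $104, then Bidder M $50, then Bidder H $48, then Bidder D $40, then Bidder G $32.
Bidder B has the top bid and wins; the price is the second-highest bid, $50.
Bidder B's payoff = $104 − $50 = $54. All other bidders lose, so their payoff is 0.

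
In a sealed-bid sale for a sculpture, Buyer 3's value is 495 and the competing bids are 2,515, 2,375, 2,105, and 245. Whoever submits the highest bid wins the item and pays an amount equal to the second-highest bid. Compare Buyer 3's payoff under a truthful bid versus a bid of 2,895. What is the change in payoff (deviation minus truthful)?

Change in payoff: -2,020.

The highest competing bid is 2,515.
Bidding truthfully at 495: the top bid is 2,515 (a rival), so Buyer 3 loses. Payoff = 0.
Bidding 2,895: Buyer 3 has the top bid, wins, and pays the second-highest bid 2,515. Payoff = 495 − 2,515 = -2,020.
Change = -2,020 − 0 = -2,020.
Deviating from a truthful bid can only lose payoff in a second-price auction — never gain.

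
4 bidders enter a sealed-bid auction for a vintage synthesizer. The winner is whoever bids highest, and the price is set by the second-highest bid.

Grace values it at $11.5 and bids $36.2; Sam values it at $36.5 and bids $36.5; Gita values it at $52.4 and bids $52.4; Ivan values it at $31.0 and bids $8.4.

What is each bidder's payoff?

Ordered from highest: Gita $52.4 > Sam $36.5 > Grace $36.2 > Ivan $8.4.
Gita has the top bid and wins; the price is the second-highest bid, $36.5.
Gita's payoff = $52.4 − $36.5 = $15.9. All other bidders lose, so their payoff is 0.

Payoffs: Grace $0.0, Sam $0.0, Gita $15.9, Ivan $0.0.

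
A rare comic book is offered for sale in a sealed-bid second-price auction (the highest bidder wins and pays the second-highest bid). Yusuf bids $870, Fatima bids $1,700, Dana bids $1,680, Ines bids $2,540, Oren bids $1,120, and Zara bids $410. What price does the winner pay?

Price paid: $1,700.

Bids in descending order: Ines $2,540 > Fatima $1,700 > Dana $1,680 > Oren $1,120 > Yusuf $870 > Zara $410.
Ines is the highest bidder, so Ines wins.
Under the second-price rule, the price is the second-highest bid: $1,700.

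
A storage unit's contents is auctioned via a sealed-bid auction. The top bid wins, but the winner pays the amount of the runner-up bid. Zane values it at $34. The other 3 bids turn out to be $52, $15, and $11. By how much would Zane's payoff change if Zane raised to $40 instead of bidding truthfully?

Payoff change: $0.

The highest competing bid is $52.
Bidding truthfully at $34: the top bid is $52 (a rival), so Zane loses. Payoff = $0.
Bidding $40: the top bid is $52 (a rival), so Zane loses. Payoff = $0.
Change = $0 − $0 = $0.
The bid only affects whether you win, not the price — here both bids land on the same side of the top rival bid, so the deviation is payoff-neutral.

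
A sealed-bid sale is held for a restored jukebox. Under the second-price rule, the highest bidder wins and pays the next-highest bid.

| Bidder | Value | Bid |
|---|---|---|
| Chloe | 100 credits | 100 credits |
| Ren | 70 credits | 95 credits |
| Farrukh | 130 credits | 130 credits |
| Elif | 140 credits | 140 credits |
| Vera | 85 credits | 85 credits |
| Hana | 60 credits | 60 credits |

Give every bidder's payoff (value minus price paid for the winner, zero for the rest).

Chloe 0 credits, Ren 0 credits, Farrukh 0 credits, Elif 10 credits, Vera 0 credits, Hana 0 credits.

Ranking the bids: Elif 140 credits; Farrukh 130 credits; Chloe 100 credits; Ren 95 credits; Vera 85 credits; Hana 60 credits.
Elif has the top bid and wins; the price is the second-highest bid, 130 credits.
Elif's payoff = 140 credits − 130 credits = 10 credits. All other bidders lose, so their payoff is 0.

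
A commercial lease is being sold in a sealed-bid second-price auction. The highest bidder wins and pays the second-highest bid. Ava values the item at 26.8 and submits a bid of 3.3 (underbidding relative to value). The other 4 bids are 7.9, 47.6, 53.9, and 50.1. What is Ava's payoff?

0.0

Highest competing bid: 53.9.
Ava's bid 3.3 is not the highest, so Ava loses, pays nothing, and earns zero payoff.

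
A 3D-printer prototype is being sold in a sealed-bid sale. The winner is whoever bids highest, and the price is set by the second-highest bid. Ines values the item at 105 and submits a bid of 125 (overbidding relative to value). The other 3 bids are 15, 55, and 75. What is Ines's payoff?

30

Highest competing bid: 75.
Ines's bid 125 is the highest overall, so Ines wins and pays the second-highest bid, 75.
Payoff = value − price = 105 − 75 = 30.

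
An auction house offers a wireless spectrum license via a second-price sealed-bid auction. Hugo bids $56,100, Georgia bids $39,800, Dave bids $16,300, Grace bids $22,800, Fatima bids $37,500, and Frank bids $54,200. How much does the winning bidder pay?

Bids in descending order: Hugo $56,100 > Frank $54,200 > Georgia $39,800 > Fatima $37,500 > Grace $22,800 > Dave $16,300.
Hugo has the highest bid, so Hugo wins.
The second-highest bid is $54,200, so that is what Hugo pays.

The winner pays $54,200.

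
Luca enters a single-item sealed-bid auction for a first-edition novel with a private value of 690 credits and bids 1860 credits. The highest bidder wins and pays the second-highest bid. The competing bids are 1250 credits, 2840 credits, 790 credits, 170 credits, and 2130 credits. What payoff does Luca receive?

Luca's payoff: 0 credits.

Highest competing bid: 2840 credits.
Luca's bid 1860 credits is not the highest, so Luca loses, pays nothing, and earns zero payoff.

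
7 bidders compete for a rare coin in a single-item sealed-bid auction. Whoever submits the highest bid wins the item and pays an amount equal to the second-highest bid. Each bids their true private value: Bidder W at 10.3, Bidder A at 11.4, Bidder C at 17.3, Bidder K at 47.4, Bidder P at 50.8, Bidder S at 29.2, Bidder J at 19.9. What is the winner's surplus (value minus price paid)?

Ranking the bids: Bidder P 50.8; Bidder K 47.4; Bidder S 29.2; Bidder J 19.9; Bidder C 17.3; Bidder A 11.4; Bidder W 10.3.
Bidder P wins with the top bid and pays the second-highest, 47.4.
Surplus = 50.8 − 47.4 = 3.4.

Surplus = 3.4.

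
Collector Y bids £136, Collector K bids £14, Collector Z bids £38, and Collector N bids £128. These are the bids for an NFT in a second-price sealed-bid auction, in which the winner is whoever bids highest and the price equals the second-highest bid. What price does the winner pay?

Price paid: £128.

Ranking the bids: Collector Y £136; Collector N £128; Collector Z £38; Collector K £14.
Collector Y is the highest bidder, so Collector Y wins.
Under the second-price rule, the price is the second-highest bid: £128.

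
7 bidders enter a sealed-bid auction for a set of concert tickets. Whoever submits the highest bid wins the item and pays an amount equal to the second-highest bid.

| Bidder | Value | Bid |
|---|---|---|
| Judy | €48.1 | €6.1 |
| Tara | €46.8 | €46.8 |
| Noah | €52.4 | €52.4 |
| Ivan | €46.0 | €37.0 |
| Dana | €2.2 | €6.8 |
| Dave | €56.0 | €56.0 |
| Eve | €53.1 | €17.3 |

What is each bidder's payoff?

Judy €0.0, Tara €0.0, Noah €0.0, Ivan €0.0, Dana €0.0, Dave €3.6, Eve €0.0.

Ordered from highest: Dave €56.0, then Noah €52.4, then Tara €46.8, then Ivan €37.0, then Eve €17.3, then Dana €6.8, then Judy €6.1.
Dave has the top bid and wins; the price is the second-highest bid, €52.4.
Dave's payoff = €56.0 − €52.4 = €3.6. All other bidders lose, so their payoff is 0.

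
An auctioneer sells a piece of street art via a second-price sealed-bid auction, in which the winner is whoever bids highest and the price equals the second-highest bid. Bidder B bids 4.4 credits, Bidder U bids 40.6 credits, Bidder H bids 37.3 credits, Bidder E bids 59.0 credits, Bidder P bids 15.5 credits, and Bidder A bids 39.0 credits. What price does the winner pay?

40.6 credits

Ordered from highest: Bidder E 59.0 credits, then Bidder U 40.6 credits, then Bidder A 39.0 credits, then Bidder H 37.3 credits, then Bidder P 15.5 credits, then Bidder B 4.4 credits.
Bidder E is the highest bidder, so Bidder E wins.
Under the second-price rule, the price is the second-highest bid: 40.6 credits.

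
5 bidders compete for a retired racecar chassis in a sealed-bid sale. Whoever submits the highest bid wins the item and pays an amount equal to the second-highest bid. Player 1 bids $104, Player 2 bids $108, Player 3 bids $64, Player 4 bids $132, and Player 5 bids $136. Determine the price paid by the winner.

Ordered from highest: Player 5 $136 > Player 4 $132 > Player 2 $108 > Player 1 $104 > Player 3 $64.
Player 5 has the highest bid, so Player 5 wins.
The second-highest bid is $132, so that is what Player 5 pays.

The winner pays $132.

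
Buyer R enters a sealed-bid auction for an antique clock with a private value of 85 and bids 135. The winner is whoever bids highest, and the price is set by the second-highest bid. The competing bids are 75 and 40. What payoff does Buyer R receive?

Payoff = 10.

Highest competing bid: 75.
Buyer R's bid 135 is the highest overall, so Buyer R wins and pays the second-highest bid, 75.
Payoff = value − price = 85 − 75 = 10.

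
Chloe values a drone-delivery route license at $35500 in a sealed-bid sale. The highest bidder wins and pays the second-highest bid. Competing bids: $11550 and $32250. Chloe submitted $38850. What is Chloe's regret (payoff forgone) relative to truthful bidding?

The highest competing bid is $32250.
Bidding truthfully at $35500: Chloe has the top bid, wins, and pays the second-highest bid $32250. Payoff = $35500 − $32250 = $3250.
Bidding $38850: Chloe has the top bid, wins, and pays the second-highest bid $32250. Payoff = $35500 − $32250 = $3250.
Regret = truthful payoff − actual payoff = $3250 − $3250 = $0.
The bid only affects whether you win, not the price — here both bids land on the same side of the top rival bid, so the deviation is payoff-neutral.

Payoff forgone: $0.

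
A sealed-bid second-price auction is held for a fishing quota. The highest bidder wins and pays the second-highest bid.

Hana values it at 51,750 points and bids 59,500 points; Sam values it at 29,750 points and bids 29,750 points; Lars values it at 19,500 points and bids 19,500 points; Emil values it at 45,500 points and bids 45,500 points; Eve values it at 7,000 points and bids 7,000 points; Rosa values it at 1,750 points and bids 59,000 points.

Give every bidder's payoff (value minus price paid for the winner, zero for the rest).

Ranking the bids: Hana 59,500 points, then Rosa 59,000 points, then Emil 45,500 points, then Sam 29,750 points, then Lars 19,500 points, then Eve 7,000 points.
Hana has the top bid and wins; the price is the second-highest bid, 59,000 points.
Hana's payoff = 51,750 points − 59,000 points = -7,250 points. All other bidders lose, so their payoff is 0.

Payoffs: Hana -7,250 points, Sam 0 points, Lars 0 points, Emil 0 points, Eve 0 points, Rosa 0 points.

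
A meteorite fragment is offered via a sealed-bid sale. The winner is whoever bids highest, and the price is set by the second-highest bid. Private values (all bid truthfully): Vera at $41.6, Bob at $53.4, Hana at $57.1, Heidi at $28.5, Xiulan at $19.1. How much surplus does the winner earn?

Surplus = $3.7.

Ordered from highest: Hana $57.1; Bob $53.4; Vera $41.6; Heidi $28.5; Xiulan $19.1.
Hana wins with the top bid and pays the second-highest, $53.4.
Surplus = $57.1 − $53.4 = $3.7.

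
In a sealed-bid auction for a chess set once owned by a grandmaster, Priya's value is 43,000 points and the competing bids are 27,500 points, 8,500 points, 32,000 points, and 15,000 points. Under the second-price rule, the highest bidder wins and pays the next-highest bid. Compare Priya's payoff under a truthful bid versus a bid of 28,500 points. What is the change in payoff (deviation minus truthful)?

-11,000 points

The highest competing bid is 32,000 points.
Bidding truthfully at 43,000 points: Priya has the top bid, wins, and pays the second-highest bid 32,000 points. Payoff = 43,000 points − 32,000 points = 11,000 points.
Bidding 28,500 points: the top bid is 32,000 points (a rival), so Priya loses. Payoff = 0 points.
Change = 0 points − 11,000 points = -11,000 points.
Deviating from a truthful bid can only lose payoff in a second-price auction — never gain.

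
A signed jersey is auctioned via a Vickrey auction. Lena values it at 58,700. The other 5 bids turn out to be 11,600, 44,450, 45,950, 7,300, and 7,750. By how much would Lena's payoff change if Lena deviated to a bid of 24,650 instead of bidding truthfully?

-12,750

The highest competing bid is 45,950.
Bidding truthfully at 58,700: Lena has the top bid, wins, and pays the second-highest bid 45,950. Payoff = 58,700 − 45,950 = 12,750.
Bidding 24,650: the top bid is 45,950 (a rival), so Lena loses. Payoff = 0.
Change = 0 − 12,750 = -12,750.
Deviating from a truthful bid can only lose payoff in a second-price auction — never gain.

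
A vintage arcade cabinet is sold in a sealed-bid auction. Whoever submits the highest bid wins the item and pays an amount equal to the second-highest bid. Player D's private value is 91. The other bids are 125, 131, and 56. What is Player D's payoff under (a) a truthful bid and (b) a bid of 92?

Truthful: 0; alternative: 0.

The highest competing bid is 131.
Bidding truthfully at 91: the top bid is 131 (a rival), so Player D loses. Payoff = 0.
Bidding 92: the top bid is 131 (a rival), so Player D loses. Payoff = 0.
The bid only affects whether you win, not the price — here both bids land on the same side of the top rival bid, so the deviation is payoff-neutral.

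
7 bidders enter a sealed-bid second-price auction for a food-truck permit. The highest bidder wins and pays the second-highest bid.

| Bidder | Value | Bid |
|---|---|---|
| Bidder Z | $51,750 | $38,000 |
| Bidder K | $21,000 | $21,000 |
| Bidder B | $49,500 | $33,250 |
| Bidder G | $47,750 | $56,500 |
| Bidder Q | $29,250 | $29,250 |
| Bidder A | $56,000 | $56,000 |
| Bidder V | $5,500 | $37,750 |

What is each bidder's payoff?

Bids in descending order: Bidder G $56,500 > Bidder A $56,000 > Bidder Z $38,000 > Bidder V $37,750 > Bidder B $33,250 > Bidder Q $29,250 > Bidder K $21,000.
Bidder G has the top bid and wins; the price is the second-highest bid, $56,000.
Bidder G's payoff = $47,750 − $56,000 = -$8,250. All other bidders lose, so their payoff is 0.

Payoffs: Bidder Z $0, Bidder K $0, Bidder B $0, Bidder G -$8,250, Bidder Q $0, Bidder A $0, Bidder V $0.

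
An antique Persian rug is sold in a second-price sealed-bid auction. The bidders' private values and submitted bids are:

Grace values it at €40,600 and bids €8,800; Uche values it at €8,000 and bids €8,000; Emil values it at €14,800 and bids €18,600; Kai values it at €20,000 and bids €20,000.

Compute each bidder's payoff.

Bids in descending order: Kai €20,000 > Emil €18,600 > Grace €8,800 > Uche €8,000.
Kai has the top bid and wins; the price is the second-highest bid, €18,600.
Kai's payoff = €20,000 − €18,600 = €1,400. All other bidders lose, so their payoff is 0.

Payoffs: Grace €0, Uche €0, Emil €0, Kai €1,400.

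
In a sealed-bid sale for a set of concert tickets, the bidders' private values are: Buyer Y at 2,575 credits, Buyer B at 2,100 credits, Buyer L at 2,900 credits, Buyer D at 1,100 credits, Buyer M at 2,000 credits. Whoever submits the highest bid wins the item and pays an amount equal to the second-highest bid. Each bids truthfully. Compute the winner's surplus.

Sorted high to low: Buyer L 2,900 credits > Buyer Y 2,575 credits > Buyer B 2,100 credits > Buyer M 2,000 credits > Buyer D 1,100 credits.
Buyer L wins with the top bid and pays the second-highest, 2,575 credits.
Surplus = 2,900 credits − 2,575 credits = 325 credits.

325 credits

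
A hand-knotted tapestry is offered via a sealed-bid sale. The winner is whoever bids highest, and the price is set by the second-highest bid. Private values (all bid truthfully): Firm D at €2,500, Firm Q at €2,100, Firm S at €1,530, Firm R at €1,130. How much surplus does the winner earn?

Surplus = €400.

Sorted high to low: Firm D €2,500, then Firm Q €2,100, then Firm S €1,530, then Firm R €1,130.
Firm D wins with the top bid and pays the second-highest, €2,100.
Surplus = €2,500 − €2,100 = €400.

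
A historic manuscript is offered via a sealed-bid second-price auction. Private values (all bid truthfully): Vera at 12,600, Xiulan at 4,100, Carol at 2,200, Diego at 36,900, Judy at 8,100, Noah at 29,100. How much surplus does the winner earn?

Bids in descending order: Diego 36,900 > Noah 29,100 > Vera 12,600 > Judy 8,100 > Xiulan 4,100 > Carol 2,200.
Diego wins with the top bid and pays the second-highest, 29,100.
Surplus = 36,900 − 29,100 = 7,800.

Winner's surplus: 7,800.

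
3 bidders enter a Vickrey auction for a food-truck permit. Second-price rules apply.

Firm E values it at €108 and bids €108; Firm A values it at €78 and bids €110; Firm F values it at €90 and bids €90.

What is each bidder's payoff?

Payoffs: Firm E €0, Firm A -€30, Firm F €0.

Bids in descending order: Firm A €110, then Firm E €108, then Firm F €90.
Firm A has the top bid and wins; the price is the second-highest bid, €108.
Firm A's payoff = €78 − €108 = -€30. All other bidders lose, so their payoff is 0.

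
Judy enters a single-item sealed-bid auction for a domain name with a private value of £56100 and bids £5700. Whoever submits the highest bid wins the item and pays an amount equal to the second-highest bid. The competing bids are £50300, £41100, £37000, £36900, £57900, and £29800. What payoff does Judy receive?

£0

Highest competing bid: £57900.
Judy's bid £5700 is not the highest, so Judy loses, pays nothing, and earns zero payoff.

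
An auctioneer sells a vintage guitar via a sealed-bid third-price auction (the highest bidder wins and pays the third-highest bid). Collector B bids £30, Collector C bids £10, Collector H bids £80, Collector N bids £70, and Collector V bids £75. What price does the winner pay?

The winner pays £70.

Ranking the bids: Collector H £80; Collector V £75; Collector N £70; Collector B £30; Collector C £10.
Collector H is the highest bidder, so Collector H wins.
Under the third-price rule, the price is the third-highest bid: £70.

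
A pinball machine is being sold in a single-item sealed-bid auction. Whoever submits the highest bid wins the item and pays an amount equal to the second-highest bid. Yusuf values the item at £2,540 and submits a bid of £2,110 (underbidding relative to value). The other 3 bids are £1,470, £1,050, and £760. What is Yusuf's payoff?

Highest competing bid: £1,470.
Yusuf's bid £2,110 is the highest overall, so Yusuf wins and pays the second-highest bid, £1,470.
Payoff = value − price = £2,540 − £1,470 = £1,070.

£1,070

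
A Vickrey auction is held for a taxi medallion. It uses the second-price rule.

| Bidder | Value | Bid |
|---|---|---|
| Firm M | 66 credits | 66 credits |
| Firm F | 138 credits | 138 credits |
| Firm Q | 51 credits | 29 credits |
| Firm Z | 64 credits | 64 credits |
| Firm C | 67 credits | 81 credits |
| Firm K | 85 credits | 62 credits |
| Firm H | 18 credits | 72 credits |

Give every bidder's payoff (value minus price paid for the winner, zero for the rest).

Sorted high to low: Firm F 138 credits, then Firm C 81 credits, then Firm H 72 credits, then Firm M 66 credits, then Firm Z 64 credits, then Firm K 62 credits, then Firm Q 29 credits.
Firm F has the top bid and wins; the price is the second-highest bid, 81 credits.
Firm F's payoff = 138 credits − 81 credits = 57 credits. All other bidders lose, so their payoff is 0.

Payoffs: Firm M 0 credits, Firm F 57 credits, Firm Q 0 credits, Firm Z 0 credits, Firm C 0 credits, Firm K 0 credits, Firm H 0 credits.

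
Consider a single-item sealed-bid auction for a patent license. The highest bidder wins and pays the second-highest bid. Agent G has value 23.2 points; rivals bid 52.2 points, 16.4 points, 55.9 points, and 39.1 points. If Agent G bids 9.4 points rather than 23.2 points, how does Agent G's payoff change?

The highest competing bid is 55.9 points.
Bidding truthfully at 23.2 points: the top bid is 55.9 points (a rival), so Agent G loses. Payoff = 0.0 points.
Bidding 9.4 points: the top bid is 55.9 points (a rival), so Agent G loses. Payoff = 0.0 points.
Change = 0.0 points − 0.0 points = 0.0 points.
The bid only affects whether you win, not the price — here both bids land on the same side of the top rival bid, so the deviation is payoff-neutral.

Payoff change: 0.0 points.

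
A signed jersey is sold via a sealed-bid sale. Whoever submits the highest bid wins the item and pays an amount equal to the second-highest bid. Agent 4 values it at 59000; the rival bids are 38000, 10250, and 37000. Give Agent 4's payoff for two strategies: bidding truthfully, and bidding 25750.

Truthful: 21000; alternative: 0.

The highest competing bid is 38000.
Bidding truthfully at 59000: Agent 4 has the top bid, wins, and pays the second-highest bid 38000. Payoff = 59000 − 38000 = 21000.
Bidding 25750: the top bid is 38000 (a rival), so Agent 4 loses. Payoff = 0.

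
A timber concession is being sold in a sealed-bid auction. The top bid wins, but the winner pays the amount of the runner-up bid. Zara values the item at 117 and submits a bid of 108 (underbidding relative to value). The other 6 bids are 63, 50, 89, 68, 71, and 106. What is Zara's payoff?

Highest competing bid: 106.
Zara's bid 108 is the highest overall, so Zara wins and pays the second-highest bid, 106.
Payoff = value − price = 117 − 106 = 11.

Payoff = 11.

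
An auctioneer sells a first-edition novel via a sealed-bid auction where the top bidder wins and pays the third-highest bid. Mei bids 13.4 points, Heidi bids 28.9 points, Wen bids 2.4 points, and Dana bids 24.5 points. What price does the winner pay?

Ranking the bids: Heidi 28.9 points > Dana 24.5 points > Mei 13.4 points > Wen 2.4 points.
Heidi is the highest bidder, so Heidi wins.
Under the third-price rule, the price is the third-highest bid: 13.4 points.

Price paid: 13.4 points.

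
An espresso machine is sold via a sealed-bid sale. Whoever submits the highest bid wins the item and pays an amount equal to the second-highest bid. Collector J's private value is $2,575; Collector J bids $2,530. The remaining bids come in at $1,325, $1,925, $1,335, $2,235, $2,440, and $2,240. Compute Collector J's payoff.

Highest competing bid: $2,440.
Collector J's bid $2,530 is the highest overall, so Collector J wins and pays the second-highest bid, $2,440.
Payoff = value − price = $2,575 − $2,440 = $135.

$135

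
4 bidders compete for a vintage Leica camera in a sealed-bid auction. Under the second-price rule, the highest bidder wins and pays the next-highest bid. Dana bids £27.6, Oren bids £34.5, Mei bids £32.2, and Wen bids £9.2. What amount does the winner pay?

The winner pays £32.2.

Ranking the bids: Oren £34.5, then Mei £32.2, then Dana £27.6, then Wen £9.2.
Oren has the highest bid, so Oren wins.
The second-highest bid is £32.2, so that is what Oren pays.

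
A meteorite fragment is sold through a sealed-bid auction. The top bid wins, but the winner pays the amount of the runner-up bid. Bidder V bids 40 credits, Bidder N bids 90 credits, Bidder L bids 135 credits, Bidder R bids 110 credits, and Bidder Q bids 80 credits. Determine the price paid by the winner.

Price paid: 110 credits.

Ranking the bids: Bidder L 135 credits; Bidder R 110 credits; Bidder N 90 credits; Bidder Q 80 credits; Bidder V 40 credits.
Bidder L has the highest bid, so Bidder L wins.
The second-highest bid is 110 credits, so that is what Bidder L pays.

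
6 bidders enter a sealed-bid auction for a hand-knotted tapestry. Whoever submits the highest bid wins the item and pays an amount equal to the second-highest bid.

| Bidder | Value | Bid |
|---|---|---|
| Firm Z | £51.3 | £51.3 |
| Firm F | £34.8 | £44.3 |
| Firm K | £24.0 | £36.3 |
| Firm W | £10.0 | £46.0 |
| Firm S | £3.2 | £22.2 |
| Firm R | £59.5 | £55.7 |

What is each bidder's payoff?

Sorted high to low: Firm R £55.7; Firm Z £51.3; Firm W £46.0; Firm F £44.3; Firm K £36.3; Firm S £22.2.
Firm R has the top bid and wins; the price is the second-highest bid, £51.3.
Firm R's payoff = £59.5 − £51.3 = £8.2. All other bidders lose, so their payoff is 0.

Payoffs: Firm Z £0.0, Firm F £0.0, Firm K £0.0, Firm W £0.0, Firm S £0.0, Firm R £8.2.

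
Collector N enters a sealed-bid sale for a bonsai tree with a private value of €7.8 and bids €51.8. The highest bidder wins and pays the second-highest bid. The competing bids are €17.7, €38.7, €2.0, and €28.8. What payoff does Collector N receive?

Highest competing bid: €38.7.
Collector N's bid €51.8 is the highest overall, so Collector N wins and pays the second-highest bid, €38.7.
Payoff = value − price = €7.8 − €38.7 = -€30.9.
Overbidding won the item at a price above value — truthful bidding would have avoided this loss.

-€30.9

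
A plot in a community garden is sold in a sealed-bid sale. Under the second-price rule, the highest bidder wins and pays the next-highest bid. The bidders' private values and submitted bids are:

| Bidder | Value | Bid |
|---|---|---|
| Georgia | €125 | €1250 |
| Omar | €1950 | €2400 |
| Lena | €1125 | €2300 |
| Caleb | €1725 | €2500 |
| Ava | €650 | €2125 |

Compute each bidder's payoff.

Payoffs: Georgia €0, Omar €0, Lena €0, Caleb -€675, Ava €0.

Ordered from highest: Caleb €2500, then Omar €2400, then Lena €2300, then Ava €2125, then Georgia €1250.
Caleb has the top bid and wins; the price is the second-highest bid, €2400.
Caleb's payoff = €1725 − €2400 = -€675. All other bidders lose, so their payoff is 0.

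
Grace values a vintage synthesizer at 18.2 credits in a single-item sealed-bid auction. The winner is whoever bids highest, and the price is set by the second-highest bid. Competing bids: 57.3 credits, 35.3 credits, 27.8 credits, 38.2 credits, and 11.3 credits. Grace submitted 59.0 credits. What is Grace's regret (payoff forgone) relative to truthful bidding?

Payoff forgone: 39.1 credits.

The highest competing bid is 57.3 credits.
Bidding truthfully at 18.2 credits: the top bid is 57.3 credits (a rival), so Grace loses. Payoff = 0.0 credits.
Bidding 59.0 credits: Grace has the top bid, wins, and pays the second-highest bid 57.3 credits. Payoff = 18.2 credits − 57.3 credits = -39.1 credits.
Regret = truthful payoff − actual payoff = 0.0 credits − -39.1 credits = 39.1 credits.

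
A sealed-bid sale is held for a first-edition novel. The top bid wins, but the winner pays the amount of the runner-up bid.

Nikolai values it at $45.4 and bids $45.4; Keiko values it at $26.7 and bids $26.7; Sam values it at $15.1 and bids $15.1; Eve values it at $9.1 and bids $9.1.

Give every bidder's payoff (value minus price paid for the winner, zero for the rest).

Ordered from highest: Nikolai $45.4 > Keiko $26.7 > Sam $15.1 > Eve $9.1.
Nikolai has the top bid and wins; the price is the second-highest bid, $26.7.
Nikolai's payoff = $45.4 − $26.7 = $18.7. All other bidders lose, so their payoff is 0.

Nikolai $18.7, Keiko $0.0, Sam $0.0, Eve $0.0.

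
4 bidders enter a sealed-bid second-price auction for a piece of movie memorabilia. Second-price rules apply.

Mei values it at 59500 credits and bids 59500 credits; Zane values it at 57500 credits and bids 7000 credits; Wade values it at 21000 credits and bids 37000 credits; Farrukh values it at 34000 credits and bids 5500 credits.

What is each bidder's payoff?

Payoffs: Mei 22500 credits, Zane 0 credits, Wade 0 credits, Farrukh 0 credits.

Ordered from highest: Mei 59500 credits, then Wade 37000 credits, then Zane 7000 credits, then Farrukh 5500 credits.
Mei has the top bid and wins; the price is the second-highest bid, 37000 credits.
Mei's payoff = 59500 credits − 37000 credits = 22500 credits. All other bidders lose, so their payoff is 0.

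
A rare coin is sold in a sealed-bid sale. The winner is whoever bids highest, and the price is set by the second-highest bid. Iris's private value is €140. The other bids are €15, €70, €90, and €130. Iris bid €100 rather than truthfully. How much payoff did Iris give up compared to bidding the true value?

Regret: €10.

The highest competing bid is €130.
Bidding truthfully at €140: Iris has the top bid, wins, and pays the second-highest bid €130. Payoff = €140 − €130 = €10.
Bidding €100: the top bid is €130 (a rival), so Iris loses. Payoff = €0.
Regret = truthful payoff − actual payoff = €10 − €0 = €10.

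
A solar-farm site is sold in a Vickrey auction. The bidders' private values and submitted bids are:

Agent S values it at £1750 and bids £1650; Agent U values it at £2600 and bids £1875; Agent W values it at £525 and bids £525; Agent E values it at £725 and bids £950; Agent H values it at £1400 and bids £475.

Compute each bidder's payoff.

Sorted high to low: Agent U £1875 > Agent S £1650 > Agent E £950 > Agent W £525 > Agent H £475.
Agent U has the top bid and wins; the price is the second-highest bid, £1650.
Agent U's payoff = £2600 − £1650 = £950. All other bidders lose, so their payoff is 0.

Agent S £0, Agent U £950, Agent W £0, Agent E £0, Agent H £0.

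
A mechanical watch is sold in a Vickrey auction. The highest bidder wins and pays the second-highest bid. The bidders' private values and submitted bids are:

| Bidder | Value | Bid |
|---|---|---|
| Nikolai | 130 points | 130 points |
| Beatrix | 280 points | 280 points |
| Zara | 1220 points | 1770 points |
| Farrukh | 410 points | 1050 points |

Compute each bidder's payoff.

Nikolai 0 points, Beatrix 0 points, Zara 170 points, Farrukh 0 points.

Ranking the bids: Zara 1770 points; Farrukh 1050 points; Beatrix 280 points; Nikolai 130 points.
Zara has the top bid and wins; the price is the second-highest bid, 1050 points.
Zara's payoff = 1220 points − 1050 points = 170 points. All other bidders lose, so their payoff is 0.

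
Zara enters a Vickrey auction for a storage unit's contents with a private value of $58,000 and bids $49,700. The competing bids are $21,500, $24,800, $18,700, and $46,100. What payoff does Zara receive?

Payoff = $11,900.

Highest competing bid: $46,100.
Zara's bid $49,700 is the highest overall, so Zara wins and pays the second-highest bid, $46,100.
Payoff = value − price = $58,000 − $46,100 = $11,900.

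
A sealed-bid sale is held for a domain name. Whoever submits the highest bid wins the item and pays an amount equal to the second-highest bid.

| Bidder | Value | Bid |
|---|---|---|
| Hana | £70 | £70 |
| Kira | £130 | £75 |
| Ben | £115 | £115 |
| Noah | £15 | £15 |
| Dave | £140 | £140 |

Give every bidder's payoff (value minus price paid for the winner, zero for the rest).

Payoffs: Hana £0, Kira £0, Ben £0, Noah £0, Dave £25.

Ordered from highest: Dave £140 > Ben £115 > Kira £75 > Hana £70 > Noah £15.
Dave has the top bid and wins; the price is the second-highest bid, £115.
Dave's payoff = £140 − £115 = £25. All other bidders lose, so their payoff is 0.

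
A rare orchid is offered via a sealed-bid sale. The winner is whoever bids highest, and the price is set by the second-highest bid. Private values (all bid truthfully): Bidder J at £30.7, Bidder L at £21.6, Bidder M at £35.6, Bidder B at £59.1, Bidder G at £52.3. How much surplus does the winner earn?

Ranking the bids: Bidder B £59.1 > Bidder G £52.3 > Bidder M £35.6 > Bidder J £30.7 > Bidder L £21.6.
Bidder B wins with the top bid and pays the second-highest, £52.3.
Surplus = £59.1 − £52.3 = £6.8.

Winner's surplus: £6.8.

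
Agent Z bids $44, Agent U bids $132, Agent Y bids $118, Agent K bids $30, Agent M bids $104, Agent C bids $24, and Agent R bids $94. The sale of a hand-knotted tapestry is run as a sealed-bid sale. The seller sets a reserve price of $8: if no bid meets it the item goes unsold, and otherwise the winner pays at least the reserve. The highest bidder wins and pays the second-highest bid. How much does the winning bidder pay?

The winner pays $118.

Bids in descending order: Agent U $132; Agent Y $118; Agent M $104; Agent R $94; Agent Z $44; Agent K $30; Agent C $24.
Agent U has the highest bid, so Agent U wins.
The second-highest bid is $118, which exceeds the reserve, so that sets the price.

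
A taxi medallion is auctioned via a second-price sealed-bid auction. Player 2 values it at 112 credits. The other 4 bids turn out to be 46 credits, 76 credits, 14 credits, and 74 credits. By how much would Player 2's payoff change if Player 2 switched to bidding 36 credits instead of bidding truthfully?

The highest competing bid is 76 credits.
Bidding truthfully at 112 credits: Player 2 has the top bid, wins, and pays the second-highest bid 76 credits. Payoff = 112 credits − 76 credits = 36 credits.
Bidding 36 credits: the top bid is 76 credits (a rival), so Player 2 loses. Payoff = 0 credits.
Change = 0 credits − 36 credits = -36 credits.

Payoff change: -36 credits.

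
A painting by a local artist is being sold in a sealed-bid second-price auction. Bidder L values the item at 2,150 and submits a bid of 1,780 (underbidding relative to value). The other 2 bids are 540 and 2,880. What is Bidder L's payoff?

Highest competing bid: 2,880.
Bidder L's bid 1,780 is not the highest, so Bidder L loses, pays nothing, and earns zero payoff.

0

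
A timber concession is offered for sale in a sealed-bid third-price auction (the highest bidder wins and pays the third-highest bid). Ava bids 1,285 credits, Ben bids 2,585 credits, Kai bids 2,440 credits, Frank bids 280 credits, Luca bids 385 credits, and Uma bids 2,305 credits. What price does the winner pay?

The winner pays 2,305 credits.

Ordered from highest: Ben 2,585 credits; Kai 2,440 credits; Uma 2,305 credits; Ava 1,285 credits; Luca 385 credits; Frank 280 credits.
Ben is the highest bidder, so Ben wins.
Under the third-price rule, the price is the third-highest bid: 2,305 credits.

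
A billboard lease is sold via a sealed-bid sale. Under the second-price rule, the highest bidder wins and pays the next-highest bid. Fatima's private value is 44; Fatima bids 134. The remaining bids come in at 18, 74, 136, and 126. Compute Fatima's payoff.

Highest competing bid: 136.
Fatima's bid 134 is not the highest, so Fatima loses, pays nothing, and earns zero payoff.

Fatima's payoff: 0.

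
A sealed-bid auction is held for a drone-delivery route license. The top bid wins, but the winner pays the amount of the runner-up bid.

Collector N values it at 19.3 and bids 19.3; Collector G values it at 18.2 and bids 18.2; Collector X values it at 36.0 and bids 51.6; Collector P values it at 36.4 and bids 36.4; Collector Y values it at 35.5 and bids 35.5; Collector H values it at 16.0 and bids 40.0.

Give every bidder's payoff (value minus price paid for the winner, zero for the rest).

Payoffs: Collector N 0.0, Collector G 0.0, Collector X -4.0, Collector P 0.0, Collector Y 0.0, Collector H 0.0.

Bids in descending order: Collector X 51.6, then Collector H 40.0, then Collector P 36.4, then Collector Y 35.5, then Collector N 19.3, then Collector G 18.2.
Collector X has the top bid and wins; the price is the second-highest bid, 40.0.
Collector X's payoff = 36.0 − 40.0 = -4.0. All other bidders lose, so their payoff is 0.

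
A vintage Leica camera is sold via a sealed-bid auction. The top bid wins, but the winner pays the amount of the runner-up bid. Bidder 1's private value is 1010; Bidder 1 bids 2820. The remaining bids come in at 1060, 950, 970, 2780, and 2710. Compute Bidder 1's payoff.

Highest competing bid: 2780.
Bidder 1's bid 2820 is the highest overall, so Bidder 1 wins and pays the second-highest bid, 2780.
Payoff = value − price = 1010 − 2780 = -1770.

The bidder's payoff: -1770.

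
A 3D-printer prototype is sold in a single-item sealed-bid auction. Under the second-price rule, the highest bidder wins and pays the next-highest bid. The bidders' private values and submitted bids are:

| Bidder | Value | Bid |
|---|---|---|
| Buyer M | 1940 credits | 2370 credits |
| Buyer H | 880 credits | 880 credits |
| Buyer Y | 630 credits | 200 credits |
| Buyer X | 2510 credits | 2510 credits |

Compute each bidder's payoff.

Buyer M 0 credits, Buyer H 0 credits, Buyer Y 0 credits, Buyer X 140 credits.

Ranking the bids: Buyer X 2510 credits > Buyer M 2370 credits > Buyer H 880 credits > Buyer Y 200 credits.
Buyer X has the top bid and wins; the price is the second-highest bid, 2370 credits.
Buyer X's payoff = 2510 credits − 2370 credits = 140 credits. All other bidders lose, so their payoff is 0.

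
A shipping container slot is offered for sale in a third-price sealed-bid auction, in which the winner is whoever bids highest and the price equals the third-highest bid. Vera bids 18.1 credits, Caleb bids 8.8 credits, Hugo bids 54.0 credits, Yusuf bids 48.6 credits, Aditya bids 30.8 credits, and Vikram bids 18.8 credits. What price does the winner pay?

Bids in descending order: Hugo 54.0 credits; Yusuf 48.6 credits; Aditya 30.8 credits; Vikram 18.8 credits; Vera 18.1 credits; Caleb 8.8 credits.
Hugo is the highest bidder, so Hugo wins.
Under the third-price rule, the price is the third-highest bid: 30.8 credits.

Price paid: 30.8 credits.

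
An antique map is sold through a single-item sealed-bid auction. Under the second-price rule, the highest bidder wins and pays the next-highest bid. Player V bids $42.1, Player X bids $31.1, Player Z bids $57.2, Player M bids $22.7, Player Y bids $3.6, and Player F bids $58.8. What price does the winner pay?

$57.2

Bids in descending order: Player F $58.8, then Player Z $57.2, then Player V $42.1, then Player X $31.1, then Player M $22.7, then Player Y $3.6.
Player F has the highest bid, so Player F wins.
The second-highest bid is $57.2, so that is what Player F pays.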